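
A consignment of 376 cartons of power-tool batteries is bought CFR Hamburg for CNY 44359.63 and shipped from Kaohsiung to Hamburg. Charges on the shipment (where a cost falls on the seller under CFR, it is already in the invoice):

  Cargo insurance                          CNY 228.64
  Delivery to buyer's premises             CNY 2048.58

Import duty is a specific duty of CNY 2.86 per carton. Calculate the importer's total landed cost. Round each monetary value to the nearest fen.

CFR: the seller pays costs through ocean freight to the destination port, but not insurance.
CIF value = CFR price + insurance = 44359.63 + 228.64 = 44588.27
Import duty = 376 × 2.86 = 1075.36
Buyer bears: insurance 228.64 + delivery 2048.58 + duty 1075.36 = 3352.58
Landed cost = invoice 44359.63 + 3352.58 = 47712.21

Total landed cost: CNY 47712.21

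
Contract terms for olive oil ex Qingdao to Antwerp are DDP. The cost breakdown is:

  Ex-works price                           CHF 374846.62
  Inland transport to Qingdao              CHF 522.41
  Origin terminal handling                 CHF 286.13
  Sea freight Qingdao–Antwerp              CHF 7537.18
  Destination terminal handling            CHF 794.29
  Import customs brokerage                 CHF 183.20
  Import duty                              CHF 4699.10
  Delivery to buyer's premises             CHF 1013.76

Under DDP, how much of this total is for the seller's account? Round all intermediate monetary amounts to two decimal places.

DDP: the seller bears all costs including import duty.
Seller's account: goods 374846.62 + inland to port 522.41 + origin terminal 286.13 + freight 7537.18 + destination terminal 794.29 + brokerage 183.20 + duty 4699.10 + delivery 1013.76 = 389882.69
Buyer's account: 0.00

Seller's account: CHF 389882.69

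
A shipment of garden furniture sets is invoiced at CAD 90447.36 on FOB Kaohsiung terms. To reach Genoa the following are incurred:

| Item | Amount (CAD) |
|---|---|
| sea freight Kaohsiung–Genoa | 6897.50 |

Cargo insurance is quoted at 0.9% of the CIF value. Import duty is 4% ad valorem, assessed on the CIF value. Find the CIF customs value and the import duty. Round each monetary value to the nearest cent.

Let C be the CIF value. C = FOB price + freight + 0.9% × C
C − 0.9% × C = 90447.36 + 6897.50
0.991 × C = 97344.86
C = 97344.86 / 0.991 = 98228.92
Insurance premium = 0.9% × 98228.92 = 884.06
Import duty = 98228.92 × 4% = 3929.16

CIF value: CAD 98228.92; import duty: CAD 3929.16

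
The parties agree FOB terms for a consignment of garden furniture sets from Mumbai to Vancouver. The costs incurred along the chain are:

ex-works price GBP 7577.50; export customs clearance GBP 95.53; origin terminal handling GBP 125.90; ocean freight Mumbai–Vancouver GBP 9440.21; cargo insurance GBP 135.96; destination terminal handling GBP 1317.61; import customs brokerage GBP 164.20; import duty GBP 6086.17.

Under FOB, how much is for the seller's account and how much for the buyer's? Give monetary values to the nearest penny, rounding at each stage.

FOB: the seller bears costs until goods are on board at the origin port; the buyer bears freight, insurance and all costs thereafter.
Seller's account: goods 7577.50 + export clearance 95.53 + origin terminal 125.90 = 7798.93
Buyer's account: freight 9440.21 + insurance 135.96 + destination terminal 1317.61 + brokerage 164.20 + duty 6086.17 = 17144.15

Seller: GBP 7798.93; buyer: GBP 17144.15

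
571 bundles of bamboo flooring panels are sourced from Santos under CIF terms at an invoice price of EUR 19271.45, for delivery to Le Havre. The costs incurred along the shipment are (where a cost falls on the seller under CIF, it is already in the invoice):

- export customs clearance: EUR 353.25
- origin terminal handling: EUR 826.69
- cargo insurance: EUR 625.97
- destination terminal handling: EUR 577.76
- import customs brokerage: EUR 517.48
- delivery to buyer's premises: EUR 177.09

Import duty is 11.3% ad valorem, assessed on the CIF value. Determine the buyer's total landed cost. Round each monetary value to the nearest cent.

Total landed cost: EUR 22721.45

CIF: the seller pays costs through ocean freight and marine insurance to the destination port.
Already in the invoice (seller's account under CIF): export clearance, origin terminal, insurance — exclude.
The CIF price already equals the CIF value: 19271.45
Import duty = 19271.45 × 11.3% = 2177.67
Buyer bears: destination terminal 577.76 + brokerage 517.48 + delivery 177.09 + duty 2177.67 = 3450.00
Landed cost = invoice 19271.45 + 3450.00 = 22721.45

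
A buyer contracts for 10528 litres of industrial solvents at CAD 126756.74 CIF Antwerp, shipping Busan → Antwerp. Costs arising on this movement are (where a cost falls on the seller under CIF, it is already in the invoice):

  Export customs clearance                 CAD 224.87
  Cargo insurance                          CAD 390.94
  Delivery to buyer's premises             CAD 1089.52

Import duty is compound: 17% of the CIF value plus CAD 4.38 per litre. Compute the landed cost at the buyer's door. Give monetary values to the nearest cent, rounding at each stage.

CIF: the seller pays costs through ocean freight and marine insurance to the destination port.
Already in the invoice (seller's account under CIF): export clearance, insurance — exclude.
The CIF price already equals the CIF value: 126756.74
Ad valorem component: 126756.74 × 17% = 21548.65
Specific component: 10528 × 4.38 = 46112.64
Import duty = 21548.65 + 46112.64 = 67661.29
Buyer bears: delivery 1089.52 + duty 67661.29 = 68750.81
Landed cost = invoice 126756.74 + 68750.81 = 195507.55

Total landed cost: CAD 195507.55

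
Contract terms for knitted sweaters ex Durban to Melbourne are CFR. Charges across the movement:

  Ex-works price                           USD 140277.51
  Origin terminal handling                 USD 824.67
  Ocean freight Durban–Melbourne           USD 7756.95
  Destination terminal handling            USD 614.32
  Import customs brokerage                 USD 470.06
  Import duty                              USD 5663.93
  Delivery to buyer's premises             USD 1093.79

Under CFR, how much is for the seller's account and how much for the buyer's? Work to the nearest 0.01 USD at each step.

Seller: USD 148859.13; buyer: USD 7842.10

CFR: the seller pays costs through ocean freight to the destination port, but not insurance.
Seller's account: goods 140277.51 + origin terminal 824.67 + freight 7756.95 = 148859.13
Buyer's account: destination terminal 614.32 + brokerage 470.06 + duty 5663.93 + delivery 1093.79 = 7842.10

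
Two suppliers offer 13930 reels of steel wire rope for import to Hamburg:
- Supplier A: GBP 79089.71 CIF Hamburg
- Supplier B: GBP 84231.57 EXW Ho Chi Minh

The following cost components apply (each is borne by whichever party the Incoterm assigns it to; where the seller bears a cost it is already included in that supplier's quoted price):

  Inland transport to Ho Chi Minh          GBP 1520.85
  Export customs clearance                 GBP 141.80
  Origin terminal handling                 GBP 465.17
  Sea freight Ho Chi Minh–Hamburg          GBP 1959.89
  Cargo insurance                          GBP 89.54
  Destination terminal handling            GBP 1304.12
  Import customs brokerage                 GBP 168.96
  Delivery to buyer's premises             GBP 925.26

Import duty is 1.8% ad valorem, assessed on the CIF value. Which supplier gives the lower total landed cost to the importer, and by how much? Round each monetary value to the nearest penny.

Supplier A is cheaper by GBP 9486.86

Supplier A (CIF):
The CIF price already equals the CIF value: 79089.71
Import duty = 79089.71 × 1.8% = 1423.61
Buyer bears (A): 1304.12 + 168.96 + 925.26 = 2398.34
Landed cost (A) = invoice 79089.71 + 2398.34 + duty 1423.61 = 82911.66
Supplier B (EXW):
CIF value = EXW price + inland to port + export clearance + origin terminal + freight + insurance = 84231.57 + 1520.85 + 141.80 + 465.17 + 1959.89 + 89.54 = 88408.82
Import duty = 88408.82 × 1.8% = 1591.36
Buyer bears (B): 1520.85 + 141.80 + 465.17 + 1959.89 + 89.54 + 1304.12 + 168.96 + 925.26 = 6575.59
Landed cost (B) = invoice 84231.57 + 6575.59 + duty 1591.36 = 92398.52
Difference = |82911.66 − 92398.52| = 9486.86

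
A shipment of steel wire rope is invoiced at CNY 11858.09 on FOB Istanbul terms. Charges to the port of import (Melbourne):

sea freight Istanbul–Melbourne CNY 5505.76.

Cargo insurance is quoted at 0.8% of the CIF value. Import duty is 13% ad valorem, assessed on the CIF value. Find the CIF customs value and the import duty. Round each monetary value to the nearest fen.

Let C be the CIF value. C = FOB price + freight + 0.8% × C
C − 0.8% × C = 11858.09 + 5505.76
0.992 × C = 17363.85
C = 17363.85 / 0.992 = 17503.88
Insurance premium = 0.8% × 17503.88 = 140.03
Import duty = 17503.88 × 13% = 2275.50

CIF value: CNY 17503.88; import duty: CNY 2275.50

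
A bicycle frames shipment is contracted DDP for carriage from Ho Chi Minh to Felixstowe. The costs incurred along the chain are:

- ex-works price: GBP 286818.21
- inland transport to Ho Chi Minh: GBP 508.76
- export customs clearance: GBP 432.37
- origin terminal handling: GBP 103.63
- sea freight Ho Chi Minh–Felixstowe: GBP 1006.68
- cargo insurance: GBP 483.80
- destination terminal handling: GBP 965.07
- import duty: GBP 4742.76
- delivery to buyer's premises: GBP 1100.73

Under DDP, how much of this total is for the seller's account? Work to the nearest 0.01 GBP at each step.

DDP: the seller bears all costs including import duty.
Seller's account: goods 286818.21 + inland to port 508.76 + export clearance 432.37 + origin terminal 103.63 + freight 1006.68 + insurance 483.80 + destination terminal 965.07 + duty 4742.76 + delivery 1100.73 = 296162.01
Buyer's account: 0.00

Seller's account: GBP 296162.01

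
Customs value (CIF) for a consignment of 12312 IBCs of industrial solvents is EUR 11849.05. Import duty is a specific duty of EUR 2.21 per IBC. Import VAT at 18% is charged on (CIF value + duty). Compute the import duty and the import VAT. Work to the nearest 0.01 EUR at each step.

Import duty: EUR 27209.52; import VAT: EUR 7030.54

Import duty = 12312 × 2.21 = 27209.52
VAT base = CIF + duty = 11849.05 + 27209.52 = 39058.57
Import VAT = 39058.57 × 18% = 7030.54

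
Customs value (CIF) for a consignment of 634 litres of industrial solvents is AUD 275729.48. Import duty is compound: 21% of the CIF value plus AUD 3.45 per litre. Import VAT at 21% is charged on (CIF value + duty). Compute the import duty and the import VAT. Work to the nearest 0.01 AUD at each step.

Ad valorem component: 275729.48 × 21% = 57903.19
Specific component: 634 × 3.45 = 2187.30
Import duty = 57903.19 + 2187.30 = 60090.49
VAT base = CIF + duty = 275729.48 + 60090.49 = 335819.97
Import VAT = 335819.97 × 21% = 70522.19

Import duty: AUD 60090.49; import VAT: AUD 70522.19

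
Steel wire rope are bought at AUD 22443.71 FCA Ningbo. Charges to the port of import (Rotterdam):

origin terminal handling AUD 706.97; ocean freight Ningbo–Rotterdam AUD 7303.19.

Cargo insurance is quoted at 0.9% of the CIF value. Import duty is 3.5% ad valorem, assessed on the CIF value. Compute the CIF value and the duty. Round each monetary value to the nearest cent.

CIF value: AUD 30730.44; import duty: AUD 1075.57

Let C be the CIF value. C = FCA price + pre-shipment costs + freight + 0.9% × C
C − 0.9% × C = 22443.71 + 706.97 + 7303.19
0.991 × C = 30453.87
C = 30453.87 / 0.991 = 30730.44
Insurance premium = 0.9% × 30730.44 = 276.57
Import duty = 30730.44 × 3.5% = 1075.57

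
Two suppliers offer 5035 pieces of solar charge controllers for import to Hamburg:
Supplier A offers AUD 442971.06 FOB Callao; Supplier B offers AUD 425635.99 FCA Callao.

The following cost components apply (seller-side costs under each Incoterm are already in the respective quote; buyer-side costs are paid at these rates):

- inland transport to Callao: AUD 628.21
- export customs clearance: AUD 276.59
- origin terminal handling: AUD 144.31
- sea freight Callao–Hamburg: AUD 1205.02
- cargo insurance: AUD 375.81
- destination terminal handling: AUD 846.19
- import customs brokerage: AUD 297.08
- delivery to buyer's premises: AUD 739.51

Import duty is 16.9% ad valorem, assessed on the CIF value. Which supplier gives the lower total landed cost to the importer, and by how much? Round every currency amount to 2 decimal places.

Supplier B is cheaper by AUD 20096.00

Supplier A (FOB):
CIF value = FOB price + freight + insurance = 442971.06 + 1205.02 + 375.81 = 444551.89
Import duty = 444551.89 × 16.9% = 75129.27
Buyer bears (A): 1205.02 + 375.81 + 846.19 + 297.08 + 739.51 = 3463.61
Landed cost (A) = invoice 442971.06 + 3463.61 + duty 75129.27 = 521563.94
Supplier B (FCA):
CIF value = FCA price + origin terminal + freight + insurance = 425635.99 + 144.31 + 1205.02 + 375.81 = 427361.13
Import duty = 427361.13 × 16.9% = 72224.03
Buyer bears (B): 144.31 + 1205.02 + 375.81 + 846.19 + 297.08 + 739.51 = 3607.92
Landed cost (B) = invoice 425635.99 + 3607.92 + duty 72224.03 = 501467.94
Difference = |521563.94 − 501467.94| = 20096.00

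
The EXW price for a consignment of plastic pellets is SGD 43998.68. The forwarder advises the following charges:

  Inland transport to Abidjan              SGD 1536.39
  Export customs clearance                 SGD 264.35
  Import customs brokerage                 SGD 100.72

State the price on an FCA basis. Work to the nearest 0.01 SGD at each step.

Not relevant to the conversion: brokerage — on the buyer under both terms; not part of either seller's price.
From EXW to FCA, the seller additionally bears: inland to port, export clearance.
FCA price = 43998.68 + 1536.39 + 264.35 = 45799.42

FCA price: SGD 45799.42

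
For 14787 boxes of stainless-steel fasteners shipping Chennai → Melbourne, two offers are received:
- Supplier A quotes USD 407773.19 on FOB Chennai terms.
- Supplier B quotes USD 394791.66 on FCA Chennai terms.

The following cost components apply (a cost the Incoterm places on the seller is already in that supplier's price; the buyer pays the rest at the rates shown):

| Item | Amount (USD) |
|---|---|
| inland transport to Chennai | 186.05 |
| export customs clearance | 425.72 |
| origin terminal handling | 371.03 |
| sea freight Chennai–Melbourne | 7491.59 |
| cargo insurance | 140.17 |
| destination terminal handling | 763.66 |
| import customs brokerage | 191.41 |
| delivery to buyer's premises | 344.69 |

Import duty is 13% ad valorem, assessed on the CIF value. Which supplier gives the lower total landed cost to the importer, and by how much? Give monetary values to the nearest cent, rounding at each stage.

Supplier B is cheaper by USD 14249.86

Supplier A (FOB):
CIF value = FOB price + freight + insurance = 407773.19 + 7491.59 + 140.17 = 415404.95
Import duty = 415404.95 × 13% = 54002.64
Buyer bears (A): 7491.59 + 140.17 + 763.66 + 191.41 + 344.69 = 8931.52
Landed cost (A) = invoice 407773.19 + 8931.52 + duty 54002.64 = 470707.35
Supplier B (FCA):
CIF value = FCA price + origin terminal + freight + insurance = 394791.66 + 371.03 + 7491.59 + 140.17 = 402794.45
Import duty = 402794.45 × 13% = 52363.28
Buyer bears (B): 371.03 + 7491.59 + 140.17 + 763.66 + 191.41 + 344.69 = 9302.55
Landed cost (B) = invoice 394791.66 + 9302.55 + duty 52363.28 = 456457.49
Difference = |470707.35 − 456457.49| = 14249.86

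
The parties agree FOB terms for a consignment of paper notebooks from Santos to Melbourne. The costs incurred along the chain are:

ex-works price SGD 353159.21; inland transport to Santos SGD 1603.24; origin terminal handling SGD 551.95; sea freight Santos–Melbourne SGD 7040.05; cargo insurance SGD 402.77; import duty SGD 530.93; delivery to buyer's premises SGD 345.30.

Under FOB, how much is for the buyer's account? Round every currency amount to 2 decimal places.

FOB: the seller bears costs until goods are on board at the origin port; the buyer bears freight, insurance and all costs thereafter.
Seller's account: goods 353159.21 + inland to port 1603.24 + origin terminal 551.95 = 355314.40
Buyer's account: freight 7040.05 + insurance 402.77 + duty 530.93 + delivery 345.30 = 8319.05

Buyer's account: SGD 8319.05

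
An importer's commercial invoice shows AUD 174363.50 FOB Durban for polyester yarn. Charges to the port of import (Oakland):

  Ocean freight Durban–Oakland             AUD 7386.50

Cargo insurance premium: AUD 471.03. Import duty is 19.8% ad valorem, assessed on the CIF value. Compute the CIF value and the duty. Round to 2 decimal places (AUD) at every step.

CIF = FOB price + freight + insurance
CIF = 174363.50 + 7386.50 + 471.03 = 182221.03
Import duty = 182221.03 × 19.8% = 36079.76

CIF value: AUD 182221.03; import duty: AUD 36079.76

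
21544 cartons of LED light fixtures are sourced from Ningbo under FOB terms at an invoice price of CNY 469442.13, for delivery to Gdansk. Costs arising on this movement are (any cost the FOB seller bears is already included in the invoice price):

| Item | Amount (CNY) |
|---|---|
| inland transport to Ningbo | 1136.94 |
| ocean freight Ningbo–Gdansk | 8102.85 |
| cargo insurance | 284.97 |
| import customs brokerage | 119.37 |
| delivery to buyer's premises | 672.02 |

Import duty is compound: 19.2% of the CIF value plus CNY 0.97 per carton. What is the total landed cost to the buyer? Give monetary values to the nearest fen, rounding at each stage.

Total landed cost: CNY 591262.37

FOB: the seller bears costs until goods are on board at the origin port; the buyer bears freight, insurance and all costs thereafter.
Already in the invoice (seller's account under FOB): inland to port — exclude.
CIF value = FOB price + freight + insurance = 469442.13 + 8102.85 + 284.97 = 477829.95
Ad valorem component: 477829.95 × 19.2% = 91743.35
Specific component: 21544 × 0.97 = 20897.68
Import duty = 91743.35 + 20897.68 = 112641.03
Buyer bears: freight 8102.85 + insurance 284.97 + brokerage 119.37 + delivery 672.02 + duty 112641.03 = 121820.24
Landed cost = invoice 469442.13 + 121820.24 = 591262.37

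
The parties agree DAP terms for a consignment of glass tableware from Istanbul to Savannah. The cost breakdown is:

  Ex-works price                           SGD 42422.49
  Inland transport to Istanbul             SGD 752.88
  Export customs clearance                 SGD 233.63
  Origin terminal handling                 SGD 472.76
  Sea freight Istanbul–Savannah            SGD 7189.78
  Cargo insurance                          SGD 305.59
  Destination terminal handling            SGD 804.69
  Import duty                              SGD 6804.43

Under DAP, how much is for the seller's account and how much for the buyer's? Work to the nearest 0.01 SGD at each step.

DAP: the seller bears all costs to the named destination except import duty and clearance.
Seller's account: goods 42422.49 + inland to port 752.88 + export clearance 233.63 + origin terminal 472.76 + freight 7189.78 + insurance 305.59 + destination terminal 804.69 = 52181.82
Buyer's account: duty 6804.43 = 6804.43

Seller: SGD 52181.82; buyer: SGD 6804.43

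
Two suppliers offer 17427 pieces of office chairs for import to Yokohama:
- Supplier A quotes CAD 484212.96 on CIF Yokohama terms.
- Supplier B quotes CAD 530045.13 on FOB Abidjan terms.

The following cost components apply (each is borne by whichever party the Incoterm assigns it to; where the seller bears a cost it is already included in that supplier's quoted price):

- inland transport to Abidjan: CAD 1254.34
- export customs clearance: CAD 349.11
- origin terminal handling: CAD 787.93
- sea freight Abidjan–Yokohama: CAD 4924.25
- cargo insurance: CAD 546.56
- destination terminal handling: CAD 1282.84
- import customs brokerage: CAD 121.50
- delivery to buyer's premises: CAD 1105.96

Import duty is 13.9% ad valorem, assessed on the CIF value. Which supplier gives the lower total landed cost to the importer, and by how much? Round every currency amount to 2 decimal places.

Supplier A (CIF):
The CIF price already equals the CIF value: 484212.96
Import duty = 484212.96 × 13.9% = 67305.60
Buyer bears (A): 1282.84 + 121.50 + 1105.96 = 2510.30
Landed cost (A) = invoice 484212.96 + 2510.30 + duty 67305.60 = 554028.86
Supplier B (FOB):
CIF value = FOB price + freight + insurance = 530045.13 + 4924.25 + 546.56 = 535515.94
Import duty = 535515.94 × 13.9% = 74436.72
Buyer bears (B): 4924.25 + 546.56 + 1282.84 + 121.50 + 1105.96 = 7981.11
Landed cost (B) = invoice 530045.13 + 7981.11 + duty 74436.72 = 612462.96
Difference = |554028.86 − 612462.96| = 58434.10

Supplier A is cheaper by CAD 58434.10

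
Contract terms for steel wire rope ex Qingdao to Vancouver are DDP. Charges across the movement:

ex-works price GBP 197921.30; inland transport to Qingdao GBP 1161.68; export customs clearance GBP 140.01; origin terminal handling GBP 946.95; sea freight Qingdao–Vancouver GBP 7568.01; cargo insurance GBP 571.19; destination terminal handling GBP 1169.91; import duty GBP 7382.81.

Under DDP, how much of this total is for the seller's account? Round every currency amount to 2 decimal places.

Seller's account: GBP 216861.86

DDP: the seller bears all costs including import duty.
Seller's account: goods 197921.30 + inland to port 1161.68 + export clearance 140.01 + origin terminal 946.95 + freight 7568.01 + insurance 571.19 + destination terminal 1169.91 + duty 7382.81 = 216861.86
Buyer's account: 0.00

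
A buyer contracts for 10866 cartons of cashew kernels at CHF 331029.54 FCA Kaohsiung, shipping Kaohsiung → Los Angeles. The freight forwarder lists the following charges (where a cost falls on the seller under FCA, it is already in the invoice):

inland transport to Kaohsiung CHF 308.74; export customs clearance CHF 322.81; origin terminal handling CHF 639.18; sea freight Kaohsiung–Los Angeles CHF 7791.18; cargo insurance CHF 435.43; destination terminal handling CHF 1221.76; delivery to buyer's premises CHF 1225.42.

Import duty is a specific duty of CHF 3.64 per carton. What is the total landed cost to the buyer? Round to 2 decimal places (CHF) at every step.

FCA: the seller delivers export-cleared goods to the carrier; the buyer bears costs from that point.
Already in the invoice (seller's account under FCA): inland to port, export clearance — exclude.
CIF value = FCA price + origin terminal + freight + insurance = 331029.54 + 639.18 + 7791.18 + 435.43 = 339895.33
Import duty = 10866 × 3.64 = 39552.24
Buyer bears: origin terminal 639.18 + freight 7791.18 + insurance 435.43 + destination terminal 1221.76 + delivery 1225.42 + duty 39552.24 = 50865.21
Landed cost = invoice 331029.54 + 50865.21 = 381894.75

Total landed cost: CHF 381894.75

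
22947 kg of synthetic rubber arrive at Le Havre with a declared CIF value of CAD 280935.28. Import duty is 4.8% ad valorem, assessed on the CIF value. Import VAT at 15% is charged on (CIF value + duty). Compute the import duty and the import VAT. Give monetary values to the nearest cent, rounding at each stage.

Import duty = 280935.28 × 4.8% = 13484.89
VAT base = CIF + duty = 280935.28 + 13484.89 = 294420.17
Import VAT = 294420.17 × 15% = 44163.03

Import duty: CAD 13484.89; import VAT: CAD 44163.03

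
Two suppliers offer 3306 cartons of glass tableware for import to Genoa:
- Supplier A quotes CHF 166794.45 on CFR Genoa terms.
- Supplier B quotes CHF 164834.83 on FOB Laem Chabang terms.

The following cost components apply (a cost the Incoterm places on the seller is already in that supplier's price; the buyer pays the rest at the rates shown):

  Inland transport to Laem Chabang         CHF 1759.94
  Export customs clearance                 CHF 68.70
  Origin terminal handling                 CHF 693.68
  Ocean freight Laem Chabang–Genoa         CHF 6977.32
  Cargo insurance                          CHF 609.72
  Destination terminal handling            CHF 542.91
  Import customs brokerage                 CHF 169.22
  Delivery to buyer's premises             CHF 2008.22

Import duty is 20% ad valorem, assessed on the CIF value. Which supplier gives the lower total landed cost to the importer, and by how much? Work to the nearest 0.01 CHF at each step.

Supplier A is cheaper by CHF 6021.24

Supplier A (CFR):
CIF value = CFR price + insurance = 166794.45 + 609.72 = 167404.17
Import duty = 167404.17 × 20% = 33480.83
Buyer bears (A): 609.72 + 542.91 + 169.22 + 2008.22 = 3330.07
Landed cost (A) = invoice 166794.45 + 3330.07 + duty 33480.83 = 203605.35
Supplier B (FOB):
CIF value = FOB price + freight + insurance = 164834.83 + 6977.32 + 609.72 = 172421.87
Import duty = 172421.87 × 20% = 34484.37
Buyer bears (B): 6977.32 + 609.72 + 542.91 + 169.22 + 2008.22 = 10307.39
Landed cost (B) = invoice 164834.83 + 10307.39 + duty 34484.37 = 209626.59
Difference = |203605.35 − 209626.59| = 6021.24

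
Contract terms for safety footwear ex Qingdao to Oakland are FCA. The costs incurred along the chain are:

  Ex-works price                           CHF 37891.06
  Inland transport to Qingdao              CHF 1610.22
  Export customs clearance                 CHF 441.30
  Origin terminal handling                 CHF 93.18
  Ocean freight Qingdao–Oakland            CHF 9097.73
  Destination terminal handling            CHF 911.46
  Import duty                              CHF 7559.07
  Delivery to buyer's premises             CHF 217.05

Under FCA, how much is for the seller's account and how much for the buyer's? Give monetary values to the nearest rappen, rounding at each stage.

FCA: the seller delivers export-cleared goods to the carrier; the buyer bears costs from that point.
Seller's account: goods 37891.06 + inland to port 1610.22 + export clearance 441.30 = 39942.58
Buyer's account: origin terminal 93.18 + freight 9097.73 + destination terminal 911.46 + duty 7559.07 + delivery 217.05 = 17878.49

Seller: CHF 39942.58; buyer: CHF 17878.49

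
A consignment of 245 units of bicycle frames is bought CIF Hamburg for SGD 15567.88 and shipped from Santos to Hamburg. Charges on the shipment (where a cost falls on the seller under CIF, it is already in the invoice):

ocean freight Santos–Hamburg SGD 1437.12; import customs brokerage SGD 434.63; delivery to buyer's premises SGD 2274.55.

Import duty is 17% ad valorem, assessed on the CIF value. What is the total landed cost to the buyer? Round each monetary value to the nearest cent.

Total landed cost: SGD 20923.60

CIF: the seller pays costs through ocean freight and marine insurance to the destination port.
Already in the invoice (seller's account under CIF): freight — exclude.
The CIF price already equals the CIF value: 15567.88
Import duty = 15567.88 × 17% = 2646.54
Buyer bears: brokerage 434.63 + delivery 2274.55 + duty 2646.54 = 5355.72
Landed cost = invoice 15567.88 + 5355.72 = 20923.60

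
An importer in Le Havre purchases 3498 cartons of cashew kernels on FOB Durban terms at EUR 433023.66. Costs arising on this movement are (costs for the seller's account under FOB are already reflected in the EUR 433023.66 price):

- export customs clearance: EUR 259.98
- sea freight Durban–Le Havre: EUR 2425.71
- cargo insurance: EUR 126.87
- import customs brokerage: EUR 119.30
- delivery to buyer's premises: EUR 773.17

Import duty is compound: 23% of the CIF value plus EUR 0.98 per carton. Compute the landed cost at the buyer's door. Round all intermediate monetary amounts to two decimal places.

FOB: the seller bears costs until goods are on board at the origin port; the buyer bears freight, insurance and all costs thereafter.
Already in the invoice (seller's account under FOB): export clearance — exclude.
CIF value = FOB price + freight + insurance = 433023.66 + 2425.71 + 126.87 = 435576.24
Ad valorem component: 435576.24 × 23% = 100182.54
Specific component: 3498 × 0.98 = 3428.04
Import duty = 100182.54 + 3428.04 = 103610.58
Buyer bears: freight 2425.71 + insurance 126.87 + brokerage 119.30 + delivery 773.17 + duty 103610.58 = 107055.63
Landed cost = invoice 433023.66 + 107055.63 = 540079.29

Total landed cost: EUR 540079.29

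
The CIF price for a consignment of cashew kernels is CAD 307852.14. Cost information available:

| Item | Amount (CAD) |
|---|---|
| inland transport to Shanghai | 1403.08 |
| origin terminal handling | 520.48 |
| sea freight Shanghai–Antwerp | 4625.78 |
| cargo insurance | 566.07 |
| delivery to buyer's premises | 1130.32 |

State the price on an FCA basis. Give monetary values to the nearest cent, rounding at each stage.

FCA price: CAD 302139.81

Not relevant to the conversion: inland to port — on the seller under both CIF and FCA; already in the CIF price and stays in the FCA price. delivery — on the buyer under both terms; not part of either seller's price.
From CIF to FCA, the seller no longer bears: origin terminal, freight, insurance.
FCA price = 307852.14 − 520.48 − 4625.78 − 566.07 = 302139.81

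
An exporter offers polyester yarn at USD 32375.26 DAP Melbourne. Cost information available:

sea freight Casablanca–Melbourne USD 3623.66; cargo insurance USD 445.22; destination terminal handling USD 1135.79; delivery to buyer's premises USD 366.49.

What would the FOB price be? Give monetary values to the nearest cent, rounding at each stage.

FOB price: USD 26804.10

From DAP to FOB, the seller no longer bears: freight, insurance, destination terminal, delivery.
FOB price = 32375.26 − 3623.66 − 445.22 − 1135.79 − 366.49 = 26804.10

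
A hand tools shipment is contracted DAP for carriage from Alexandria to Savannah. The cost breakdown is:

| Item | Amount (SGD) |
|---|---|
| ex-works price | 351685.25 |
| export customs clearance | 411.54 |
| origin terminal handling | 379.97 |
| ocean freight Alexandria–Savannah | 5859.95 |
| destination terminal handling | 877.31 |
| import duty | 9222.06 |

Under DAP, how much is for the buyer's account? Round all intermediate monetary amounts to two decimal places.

DAP: the seller bears all costs to the named destination except import duty and clearance.
Seller's account: goods 351685.25 + export clearance 411.54 + origin terminal 379.97 + freight 5859.95 + destination terminal 877.31 = 359214.02
Buyer's account: duty 9222.06 = 9222.06

Buyer's account: SGD 9222.06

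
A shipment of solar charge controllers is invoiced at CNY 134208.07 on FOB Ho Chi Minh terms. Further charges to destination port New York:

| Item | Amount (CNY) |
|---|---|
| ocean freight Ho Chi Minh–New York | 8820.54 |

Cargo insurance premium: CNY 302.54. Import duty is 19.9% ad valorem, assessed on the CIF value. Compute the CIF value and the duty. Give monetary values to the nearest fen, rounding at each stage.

CIF = FOB price + freight + insurance
CIF = 134208.07 + 8820.54 + 302.54 = 143331.15
Import duty = 143331.15 × 19.9% = 28522.90

CIF value: CNY 143331.15; import duty: CNY 28522.90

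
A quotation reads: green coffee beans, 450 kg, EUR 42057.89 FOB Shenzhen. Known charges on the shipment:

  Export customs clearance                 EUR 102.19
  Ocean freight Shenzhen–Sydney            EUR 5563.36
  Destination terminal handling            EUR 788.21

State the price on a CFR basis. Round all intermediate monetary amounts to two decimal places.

Not relevant to the conversion: export clearance — on the seller under both FOB and CFR; already in the FOB price and stays in the CFR price. destination terminal — on the buyer under both terms; not part of either seller's price.
From FOB to CFR, the seller additionally bears: freight.
CFR price = 42057.89 + 5563.36 = 47621.25

CFR price: EUR 47621.25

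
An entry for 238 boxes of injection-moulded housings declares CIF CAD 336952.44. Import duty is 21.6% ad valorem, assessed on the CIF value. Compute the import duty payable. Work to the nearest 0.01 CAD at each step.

Import duty = 336952.44 × 21.6% = 72781.73

Import duty: CAD 72781.73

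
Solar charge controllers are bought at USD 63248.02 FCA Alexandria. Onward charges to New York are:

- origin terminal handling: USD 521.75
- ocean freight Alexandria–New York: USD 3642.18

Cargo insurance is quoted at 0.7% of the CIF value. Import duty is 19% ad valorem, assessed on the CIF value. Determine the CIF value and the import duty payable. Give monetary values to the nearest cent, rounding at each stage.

CIF value: USD 67887.16; import duty: USD 12898.56

Let C be the CIF value. C = FCA price + pre-shipment costs + freight + 0.7% × C
C − 0.7% × C = 63248.02 + 521.75 + 3642.18
0.993 × C = 67411.95
C = 67411.95 / 0.993 = 67887.16
Insurance premium = 0.7% × 67887.16 = 475.21
Import duty = 67887.16 × 19% = 12898.56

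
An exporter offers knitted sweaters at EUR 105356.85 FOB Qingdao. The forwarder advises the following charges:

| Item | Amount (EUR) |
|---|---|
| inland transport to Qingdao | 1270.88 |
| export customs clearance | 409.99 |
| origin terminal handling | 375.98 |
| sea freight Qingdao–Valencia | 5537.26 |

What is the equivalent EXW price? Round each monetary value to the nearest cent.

Not relevant to the conversion: freight — on the buyer under both terms; not part of either seller's price.
From FOB to EXW, the seller no longer bears: inland to port, export clearance, origin terminal.
EXW price = 105356.85 − 1270.88 − 409.99 − 375.98 = 103300.00

EXW price: EUR 103300.00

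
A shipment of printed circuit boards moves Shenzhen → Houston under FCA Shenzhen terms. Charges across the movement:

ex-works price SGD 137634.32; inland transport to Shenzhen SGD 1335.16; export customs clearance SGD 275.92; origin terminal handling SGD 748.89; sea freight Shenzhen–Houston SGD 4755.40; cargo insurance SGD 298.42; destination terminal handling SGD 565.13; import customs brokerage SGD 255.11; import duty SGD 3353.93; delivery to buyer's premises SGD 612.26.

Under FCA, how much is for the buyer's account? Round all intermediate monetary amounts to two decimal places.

Buyer's account: SGD 10589.14

FCA: the seller delivers export-cleared goods to the carrier; the buyer bears costs from that point.
Seller's account: goods 137634.32 + inland to port 1335.16 + export clearance 275.92 = 139245.40
Buyer's account: origin terminal 748.89 + freight 4755.40 + insurance 298.42 + destination terminal 565.13 + brokerage 255.11 + duty 3353.93 + delivery 612.26 = 10589.14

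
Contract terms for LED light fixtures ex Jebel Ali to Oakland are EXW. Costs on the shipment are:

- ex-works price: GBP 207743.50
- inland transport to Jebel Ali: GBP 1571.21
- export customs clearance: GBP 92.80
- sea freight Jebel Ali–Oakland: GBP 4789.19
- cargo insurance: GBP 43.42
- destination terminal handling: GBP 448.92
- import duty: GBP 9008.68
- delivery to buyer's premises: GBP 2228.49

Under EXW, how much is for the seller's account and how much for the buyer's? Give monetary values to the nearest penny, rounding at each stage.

EXW: the seller makes goods available at their premises; the buyer bears all onward costs.
Seller's account: goods 207743.50 = 207743.50
Buyer's account: inland to port 1571.21 + export clearance 92.80 + freight 4789.19 + insurance 43.42 + destination terminal 448.92 + duty 9008.68 + delivery 2228.49 = 18182.71

Seller: GBP 207743.50; buyer: GBP 18182.71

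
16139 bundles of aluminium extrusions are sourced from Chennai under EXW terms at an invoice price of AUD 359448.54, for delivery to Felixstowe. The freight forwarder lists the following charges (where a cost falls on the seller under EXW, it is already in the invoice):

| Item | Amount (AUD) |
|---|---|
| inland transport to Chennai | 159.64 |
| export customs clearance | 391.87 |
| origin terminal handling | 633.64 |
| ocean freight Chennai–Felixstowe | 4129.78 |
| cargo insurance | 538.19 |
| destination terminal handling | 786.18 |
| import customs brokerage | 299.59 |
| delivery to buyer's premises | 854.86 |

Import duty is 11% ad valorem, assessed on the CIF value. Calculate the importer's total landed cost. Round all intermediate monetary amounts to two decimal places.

EXW: the seller makes goods available at their premises; the buyer bears all onward costs.
CIF value = EXW price + inland to port + export clearance + origin terminal + freight + insurance = 359448.54 + 159.64 + 391.87 + 633.64 + 4129.78 + 538.19 = 365301.66
Import duty = 365301.66 × 11% = 40183.18
Buyer bears: inland to port 159.64 + export clearance 391.87 + origin terminal 633.64 + freight 4129.78 + insurance 538.19 + destination terminal 786.18 + brokerage 299.59 + delivery 854.86 + duty 40183.18 = 47976.93
Landed cost = invoice 359448.54 + 47976.93 = 407425.47

Total landed cost: AUD 407425.47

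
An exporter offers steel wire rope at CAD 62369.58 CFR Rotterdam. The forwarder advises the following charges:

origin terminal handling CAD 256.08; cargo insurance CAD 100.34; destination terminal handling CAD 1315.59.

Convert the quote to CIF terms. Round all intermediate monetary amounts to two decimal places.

CIF price: CAD 62469.92

Not relevant to the conversion: origin terminal — on the seller under both CFR and CIF; already in the CFR price and stays in the CIF price. destination terminal — on the buyer under both terms; not part of either seller's price.
From CFR to CIF, the seller additionally bears: insurance.
CIF price = 62369.58 + 100.34 = 62469.92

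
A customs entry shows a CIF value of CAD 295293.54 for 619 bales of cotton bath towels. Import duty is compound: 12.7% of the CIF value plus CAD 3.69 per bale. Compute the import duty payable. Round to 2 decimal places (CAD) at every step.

Ad valorem component: 295293.54 × 12.7% = 37502.28
Specific component: 619 × 3.69 = 2284.11
Import duty = 37502.28 + 2284.11 = 39786.39

Import duty: CAD 39786.39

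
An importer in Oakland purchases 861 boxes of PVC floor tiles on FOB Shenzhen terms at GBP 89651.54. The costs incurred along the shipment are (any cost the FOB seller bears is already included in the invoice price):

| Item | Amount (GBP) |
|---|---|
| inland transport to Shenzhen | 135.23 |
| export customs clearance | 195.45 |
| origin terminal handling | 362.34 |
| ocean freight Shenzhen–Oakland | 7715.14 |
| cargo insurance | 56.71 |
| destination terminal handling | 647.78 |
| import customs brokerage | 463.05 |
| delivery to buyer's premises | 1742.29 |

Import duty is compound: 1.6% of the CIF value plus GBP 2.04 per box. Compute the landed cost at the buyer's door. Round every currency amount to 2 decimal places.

Total landed cost: GBP 103591.72

FOB: the seller bears costs until goods are on board at the origin port; the buyer bears freight, insurance and all costs thereafter.
Already in the invoice (seller's account under FOB): inland to port, export clearance, origin terminal — exclude.
CIF value = FOB price + freight + insurance = 89651.54 + 7715.14 + 56.71 = 97423.39
Ad valorem component: 97423.39 × 1.6% = 1558.77
Specific component: 861 × 2.04 = 1756.44
Import duty = 1558.77 + 1756.44 = 3315.21
Buyer bears: freight 7715.14 + insurance 56.71 + destination terminal 647.78 + brokerage 463.05 + delivery 1742.29 + duty 3315.21 = 13940.18
Landed cost = invoice 89651.54 + 13940.18 = 103591.72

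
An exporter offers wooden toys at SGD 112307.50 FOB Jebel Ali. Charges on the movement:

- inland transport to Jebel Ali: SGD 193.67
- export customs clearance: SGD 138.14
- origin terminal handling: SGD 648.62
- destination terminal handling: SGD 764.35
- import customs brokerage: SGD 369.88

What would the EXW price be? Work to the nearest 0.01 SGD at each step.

EXW price: SGD 111327.07

Not relevant to the conversion: destination terminal, brokerage — on the buyer under both terms; not part of either seller's price.
From FOB to EXW, the seller no longer bears: inland to port, export clearance, origin terminal.
EXW price = 112307.50 − 193.67 − 138.14 − 648.62 = 111327.07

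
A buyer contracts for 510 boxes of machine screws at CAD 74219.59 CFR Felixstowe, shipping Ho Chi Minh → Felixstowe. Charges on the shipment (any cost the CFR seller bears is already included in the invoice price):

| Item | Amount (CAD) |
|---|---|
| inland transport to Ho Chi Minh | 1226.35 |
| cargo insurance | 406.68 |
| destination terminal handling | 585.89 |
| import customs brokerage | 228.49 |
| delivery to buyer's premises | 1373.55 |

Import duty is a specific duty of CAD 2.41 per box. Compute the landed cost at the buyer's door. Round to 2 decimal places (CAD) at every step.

Total landed cost: CAD 78043.30

CFR: the seller pays costs through ocean freight to the destination port, but not insurance.
Already in the invoice (seller's account under CFR): inland to port — exclude.
CIF value = CFR price + insurance = 74219.59 + 406.68 = 74626.27
Import duty = 510 × 2.41 = 1229.10
Buyer bears: insurance 406.68 + destination terminal 585.89 + brokerage 228.49 + delivery 1373.55 + duty 1229.10 = 3823.71
Landed cost = invoice 74219.59 + 3823.71 = 78043.30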